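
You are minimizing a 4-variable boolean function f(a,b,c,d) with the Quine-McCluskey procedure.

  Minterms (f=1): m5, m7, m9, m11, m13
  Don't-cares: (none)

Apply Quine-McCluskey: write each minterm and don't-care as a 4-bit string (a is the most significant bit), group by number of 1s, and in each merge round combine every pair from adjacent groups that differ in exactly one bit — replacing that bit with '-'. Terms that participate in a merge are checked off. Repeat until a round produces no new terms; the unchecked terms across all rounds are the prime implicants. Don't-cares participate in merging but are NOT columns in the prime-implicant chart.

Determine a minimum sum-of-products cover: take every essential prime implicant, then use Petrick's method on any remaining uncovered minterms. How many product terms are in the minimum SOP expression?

[col 0] 0101*, 0111*, 1001*, 1011*, 1101*
[col 1] -101, 01-1, 1-01, 10-1
Prime implicants: -101, 01-1, 1-01, 10-1
PI chart (minterm → PIs covering it):
  5 | -101,01-1
  7 | 01-1  (sole → essential)
  9 | 1-01,10-1
  11 | 10-1  (sole → essential)
  13 | -101,1-01
Essential prime implicants: 01-1, 10-1
Petrick residual → -101
Minimum SOP uses 3 PIs: bc'd + a'bd + ab'd

3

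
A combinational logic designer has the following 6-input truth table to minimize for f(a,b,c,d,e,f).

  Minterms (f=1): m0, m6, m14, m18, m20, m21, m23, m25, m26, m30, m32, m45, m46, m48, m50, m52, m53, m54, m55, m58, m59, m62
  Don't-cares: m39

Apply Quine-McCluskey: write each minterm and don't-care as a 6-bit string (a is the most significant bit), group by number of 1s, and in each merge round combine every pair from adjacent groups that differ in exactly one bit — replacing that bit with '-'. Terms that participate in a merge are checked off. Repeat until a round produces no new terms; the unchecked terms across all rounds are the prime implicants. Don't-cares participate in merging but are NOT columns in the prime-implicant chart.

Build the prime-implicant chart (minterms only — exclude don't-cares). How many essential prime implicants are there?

size-2^0 implicants → 000000(✓)  000110(✓)  001110(✓)  010010(✓)  010100(✓)  010101(✓)  010111(✓)  011001  011010(✓)  011110(✓)  100000(✓)  100111(✓)  101101  101110(✓)  110000(✓)  110010(✓)  110100(✓)  110101(✓)  110110(✓)  110111(✓)  111010(✓)  111011(✓)  111110(✓)
size-2^1 implicants → -00000  -01110(✓)  -10010(✓)  -10100(✓)  -10101(✓)  -10111(✓)  -11010(✓)  -11110(✓)  0-1110(✓)  00-110  01-010(✓)  0101-1(✓)  01010-(✓)  011-10(✓)  1-0000  1-0111  1-1110(✓)  11-010(✓)  11-110(✓)  110-00(✓)  110-10(✓)  1100-0(✓)  1101-0(✓)  1101-1(✓)  11010-(✓)  11011-(✓)  111-10(✓)  11101-
size-2^2 implicants → --1110  -1-010  -101-1  -1010-  -11-10  11--10  110--0  1101--
Unchecked terms (primes): --1110, -00000, -1-010, -101-1, -1010-, -11-10, 00-110, 011001, 1-0000, 1-0111, 101101, 11--10, 110--0, 1101--, 11101-
Minterm coverage:
  m0 ⊆ -00000 [E]
  m6 ⊆ 00-110 [E]
  m14 ⊆ --1110,00-110
  m18 ⊆ -1-010 [E]
  m20 ⊆ -1010- [E]
  m21 ⊆ -101-1,-1010-
  m23 ⊆ -101-1 [E]
  m25 ⊆ 011001 [E]
  m26 ⊆ -1-010,-11-10
  m30 ⊆ --1110,-11-10
  m32 ⊆ -00000,1-0000
  m45 ⊆ 101101 [E]
  m46 ⊆ --1110 [E]
  m48 ⊆ 1-0000,110--0
  m50 ⊆ -1-010,11--10,110--0
  m52 ⊆ -1010-,110--0,1101--
  m53 ⊆ -101-1,-1010-,1101--
  m54 ⊆ 11--10,110--0,1101--
  m55 ⊆ -101-1,1-0111,1101--
  m58 ⊆ -1-010,-11-10,11--10,11101-
  m59 ⊆ 11101- [E]
  m62 ⊆ --1110,-11-10,11--10
E = {--1110, -00000, -1-010, -101-1, -1010-, 00-110, 011001, 101101, 11101-}

9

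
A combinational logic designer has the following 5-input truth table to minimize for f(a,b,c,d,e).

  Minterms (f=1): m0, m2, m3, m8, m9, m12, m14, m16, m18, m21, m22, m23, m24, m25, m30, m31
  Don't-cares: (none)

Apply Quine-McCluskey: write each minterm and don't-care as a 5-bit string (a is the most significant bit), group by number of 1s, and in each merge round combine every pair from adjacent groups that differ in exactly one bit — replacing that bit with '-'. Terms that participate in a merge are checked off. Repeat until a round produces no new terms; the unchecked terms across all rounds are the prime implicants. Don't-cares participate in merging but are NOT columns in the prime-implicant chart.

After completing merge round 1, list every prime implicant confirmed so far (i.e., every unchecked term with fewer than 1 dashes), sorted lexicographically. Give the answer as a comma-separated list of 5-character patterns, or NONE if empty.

size-2^0 implicants → 00000(✓)  00010(✓)  00011(✓)  01000(✓)  01001(✓)  01100(✓)  01110(✓)  10000(✓)  10010(✓)  10101(✓)  10110(✓)  10111(✓)  11000(✓)  11001(✓)  11110(✓)  11111(✓)
size-2^1 implicants → -0000(✓)  -0010(✓)  -1000(✓)  -1001(✓)  -1110  0-000(✓)  000-0(✓)  0001-  01-00  0100-(✓)  011-0  1-000(✓)  1-110(✓)  1-111(✓)  10-10  100-0(✓)  101-1  1011-(✓)  1100-(✓)  1111-(✓)
size-2^2 implicants → --000  -00-0  -100-  1-11-
Unchecked terms (primes): --000, -00-0, -100-, -1110, 0001-, 01-00, 011-0, 1-11-, 10-10, 101-1

NONE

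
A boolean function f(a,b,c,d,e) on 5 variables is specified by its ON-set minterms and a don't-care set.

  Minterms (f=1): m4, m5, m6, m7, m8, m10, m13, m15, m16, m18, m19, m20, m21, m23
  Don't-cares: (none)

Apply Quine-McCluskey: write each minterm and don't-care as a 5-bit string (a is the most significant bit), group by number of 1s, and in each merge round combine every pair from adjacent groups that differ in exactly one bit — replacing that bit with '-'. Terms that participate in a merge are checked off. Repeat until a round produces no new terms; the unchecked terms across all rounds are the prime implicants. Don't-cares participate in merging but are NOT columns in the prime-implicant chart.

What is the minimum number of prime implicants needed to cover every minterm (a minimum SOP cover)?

6

size-2^0 implicants → 00100(✓)  00101(✓)  00110(✓)  00111(✓)  01000(✓)  01010(✓)  01101(✓)  01111(✓)  10000(✓)  10010(✓)  10011(✓)  10100(✓)  10101(✓)  10111(✓)
size-2^1 implicants → -0100(✓)  -0101(✓)  -0111(✓)  0-101(✓)  0-111(✓)  001-0(✓)  001-1(✓)  0010-(✓)  0011-(✓)  010-0  011-1(✓)  10-00  10-11  100-0  1001-  101-1(✓)  1010-(✓)
size-2^2 implicants → -01-1  -010-  0-1-1  001--
Unchecked terms (primes): -01-1, -010-, 0-1-1, 001--, 010-0, 10-00, 10-11, 100-0, 1001-
Minterm coverage:
  m4 ⊆ -010-,001--
  m5 ⊆ -01-1,-010-,0-1-1,001--
  m6 ⊆ 001-- [E]
  m7 ⊆ -01-1,0-1-1,001--
  m8 ⊆ 010-0 [E]
  m10 ⊆ 010-0 [E]
  m13 ⊆ 0-1-1 [E]
  m15 ⊆ 0-1-1 [E]
  m16 ⊆ 10-00,100-0
  m18 ⊆ 100-0,1001-
  m19 ⊆ 10-11,1001-
  m20 ⊆ -010-,10-00
  m21 ⊆ -01-1,-010-
  m23 ⊆ -01-1,10-11
E = {0-1-1, 001--, 010-0}
Petrick residual → -01-1, 10-00, 1001-
Cover = b'ce + a'ce + a'b'c + a'bc'e' + ab'd'e' + ab'c'd  |cover|=6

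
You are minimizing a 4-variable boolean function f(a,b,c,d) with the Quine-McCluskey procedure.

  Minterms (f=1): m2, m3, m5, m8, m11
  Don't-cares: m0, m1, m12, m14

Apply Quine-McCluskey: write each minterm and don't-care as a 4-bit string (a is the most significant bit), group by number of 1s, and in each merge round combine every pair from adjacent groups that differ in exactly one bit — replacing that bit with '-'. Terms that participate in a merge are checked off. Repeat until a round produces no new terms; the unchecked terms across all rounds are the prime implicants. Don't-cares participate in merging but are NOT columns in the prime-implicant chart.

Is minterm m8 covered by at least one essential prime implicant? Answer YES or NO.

NO

Round 0: 0000✓ 0001✓ 0010✓ 0011✓ 0101✓ 1000✓ 1011✓ 1100✓ 1110✓
Round 1: -000 -011 0-01 00-0✓ 00-1✓ 000-✓ 001-✓ 1-00 11-0
Round 2: 00--
PIs = {-000, -011, 0-01, 00--, 1-00, 11-0}
Coverage chart:
  m2: 00-- ←essential
  m3: -011,00--
  m5: 0-01 ←essential
  m8: -000,1-00
  m11: -011 ←essential
Essential: -011, 0-01, 00--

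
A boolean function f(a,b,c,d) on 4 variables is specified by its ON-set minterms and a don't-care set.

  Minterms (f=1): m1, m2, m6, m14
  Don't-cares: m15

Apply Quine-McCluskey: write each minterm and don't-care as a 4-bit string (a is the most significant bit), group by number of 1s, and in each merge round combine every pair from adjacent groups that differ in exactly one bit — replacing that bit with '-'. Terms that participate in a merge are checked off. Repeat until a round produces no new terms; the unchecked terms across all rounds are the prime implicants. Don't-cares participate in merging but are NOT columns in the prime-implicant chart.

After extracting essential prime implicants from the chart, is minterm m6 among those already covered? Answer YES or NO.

YES

size-2^0 implicants → 0001  0010(✓)  0110(✓)  1110(✓)  1111(✓)
size-2^1 implicants → -110  0-10  111-
Unchecked terms (primes): -110, 0-10, 0001, 111-
Minterm coverage:
  m1 ⊆ 0001 [E]
  m2 ⊆ 0-10 [E]
  m6 ⊆ -110,0-10
  m14 ⊆ -110,111-
E = {0-10, 0001}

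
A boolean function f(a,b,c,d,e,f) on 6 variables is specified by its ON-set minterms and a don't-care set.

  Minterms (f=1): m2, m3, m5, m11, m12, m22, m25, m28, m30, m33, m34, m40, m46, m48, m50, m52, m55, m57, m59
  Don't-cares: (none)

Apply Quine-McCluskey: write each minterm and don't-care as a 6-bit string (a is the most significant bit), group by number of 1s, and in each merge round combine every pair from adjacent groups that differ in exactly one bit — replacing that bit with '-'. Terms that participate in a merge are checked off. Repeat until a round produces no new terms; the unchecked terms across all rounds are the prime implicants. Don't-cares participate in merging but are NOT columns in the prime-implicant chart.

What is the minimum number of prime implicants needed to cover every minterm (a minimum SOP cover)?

[col 0] 000010*, 000011*, 000101, 001011*, 001100*, 010110*, 011001*, 011100*, 011110*, 100001, 100010*, 101000, 101110, 110000*, 110010*, 110100*, 110111, 111001*, 111011*
[col 1] -00010, -11001, 0-1100, 00-011, 00001-, 01-110, 0111-0, 1-0010, 110-00, 1100-0, 1110-1
Prime implicants: -00010, -11001, 0-1100, 00-011, 00001-, 000101, 01-110, 0111-0, 1-0010, 100001, 101000, 101110, 110-00, 1100-0, 110111, 1110-1
PI chart (minterm → PIs covering it):
  2 | -00010,00001-
  3 | 00-011,00001-
  5 | 000101  (sole → essential)
  11 | 00-011  (sole → essential)
  12 | 0-1100  (sole → essential)
  22 | 01-110  (sole → essential)
  25 | -11001  (sole → essential)
  28 | 0-1100,0111-0
  30 | 01-110,0111-0
  33 | 100001  (sole → essential)
  34 | -00010,1-0010
  40 | 101000  (sole → essential)
  46 | 101110  (sole → essential)
  48 | 110-00,1100-0
  50 | 1-0010,1100-0
  52 | 110-00  (sole → essential)
  55 | 110111  (sole → essential)
  57 | -11001,1110-1
  59 | 1110-1  (sole → essential)
Essential prime implicants: -11001, 0-1100, 00-011, 000101, 01-110, 100001, 101000, 101110, 110-00, 110111, 1110-1
Petrick residual → -00010, 1-0010
Minimum SOP uses 13 PIs: b'c'd'ef' + bcd'e'f + a'cde'f' + a'b'd'ef + a'b'c'de'f + a'bdef' + ac'd'ef' + ab'c'd'e'f + ab'cd'e'f' + ab'cdef' + abc'e'f' + abc'def + abcd'f

13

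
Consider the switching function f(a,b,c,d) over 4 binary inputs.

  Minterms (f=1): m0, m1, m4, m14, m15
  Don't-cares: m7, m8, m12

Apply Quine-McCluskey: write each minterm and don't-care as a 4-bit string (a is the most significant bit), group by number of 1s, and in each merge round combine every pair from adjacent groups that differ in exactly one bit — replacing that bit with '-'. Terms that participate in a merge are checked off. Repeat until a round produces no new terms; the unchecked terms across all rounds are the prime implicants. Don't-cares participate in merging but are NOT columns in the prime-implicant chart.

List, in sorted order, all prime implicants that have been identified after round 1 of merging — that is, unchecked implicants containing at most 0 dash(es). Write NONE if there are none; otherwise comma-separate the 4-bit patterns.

NONE

size-2^0 implicants → 0000(✓)  0001(✓)  0100(✓)  0111(✓)  1000(✓)  1100(✓)  1110(✓)  1111(✓)
size-2^1 implicants → -000(✓)  -100(✓)  -111  0-00(✓)  000-  1-00(✓)  11-0  111-
size-2^2 implicants → --00
Unchecked terms (primes): --00, -111, 000-, 11-0, 111-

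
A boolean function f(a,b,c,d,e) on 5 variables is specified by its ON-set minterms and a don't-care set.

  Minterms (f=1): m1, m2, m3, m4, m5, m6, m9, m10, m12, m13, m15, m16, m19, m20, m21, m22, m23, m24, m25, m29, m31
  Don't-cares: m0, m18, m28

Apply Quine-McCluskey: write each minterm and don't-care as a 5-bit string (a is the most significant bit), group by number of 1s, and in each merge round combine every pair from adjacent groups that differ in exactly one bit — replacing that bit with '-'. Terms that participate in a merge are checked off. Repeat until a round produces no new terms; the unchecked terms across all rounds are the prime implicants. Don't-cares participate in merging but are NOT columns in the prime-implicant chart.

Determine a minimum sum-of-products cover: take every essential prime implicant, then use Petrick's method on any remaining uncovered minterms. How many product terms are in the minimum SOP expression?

[col 0] 00000*, 00001*, 00010*, 00011*, 00100*, 00101*, 00110*, 01001*, 01010*, 01100*, 01101*, 01111*, 10000*, 10010*, 10011*, 10100*, 10101*, 10110*, 10111*, 11000*, 11001*, 11100*, 11101*, 11111*
[col 1] -0000*, -0010*, -0011*, -0100*, -0101*, -0110*, -1001*, -1100*, -1101*, -1111*, 0-001*, 0-010, 0-100*, 0-101*, 00-00*, 00-01*, 00-10*, 000-0*, 000-1*, 0000-*, 0001-*, 001-0*, 0010-*, 01-01*, 011-1*, 0110-*, 1-000*, 1-100*, 1-101*, 1-111*, 10-00*, 10-10*, 10-11*, 100-0*, 1001-*, 101-0*, 101-1*, 1010-*, 1011-*, 11-00*, 11-01*, 1100-*, 111-1*, 1110-*
[col 2] --100*, --101*, -0-00*, -0-10*, -00-0*, -001-, -01-0*, -010-*, -1-01, -11-1, -110-*, 0--01, 0-10-*, 00--0*, 00-0-, 000--, 1--00, 1-1-1, 1-10-*, 10--0*, 10-1-, 101--, 11-0-
[col 3] --10-, -0--0
Prime implicants: --10-, -0--0, -001-, -1-01, -11-1, 0--01, 0-010, 00-0-, 000--, 1--00, 1-1-1, 10-1-, 101--, 11-0-
PI chart (minterm → PIs covering it):
  1 | 0--01,00-0-,000--
  2 | -0--0,-001-,0-010,000--
  3 | -001-,000--
  4 | --10-,-0--0,00-0-
  5 | --10-,0--01,00-0-
  6 | -0--0  (sole → essential)
  9 | -1-01,0--01
  10 | 0-010  (sole → essential)
  12 | --10-  (sole → essential)
  13 | --10-,-1-01,-11-1,0--01
  15 | -11-1  (sole → essential)
  16 | -0--0,1--00
  19 | -001-,10-1-
  20 | --10-,-0--0,1--00,101--
  21 | --10-,1-1-1,101--
  22 | -0--0,10-1-,101--
  23 | 1-1-1,10-1-,101--
  24 | 1--00,11-0-
  25 | -1-01,11-0-
  29 | --10-,-1-01,-11-1,1-1-1,11-0-
  31 | -11-1,1-1-1
Essential prime implicants: --10-, -0--0, -11-1, 0-010
Petrick residual → -001-, 0--01, 1-1-1, 11-0-
Minimum SOP uses 8 PIs: cd' + b'e' + b'c'd + bce + a'd'e + a'c'de' + ace + abd'

8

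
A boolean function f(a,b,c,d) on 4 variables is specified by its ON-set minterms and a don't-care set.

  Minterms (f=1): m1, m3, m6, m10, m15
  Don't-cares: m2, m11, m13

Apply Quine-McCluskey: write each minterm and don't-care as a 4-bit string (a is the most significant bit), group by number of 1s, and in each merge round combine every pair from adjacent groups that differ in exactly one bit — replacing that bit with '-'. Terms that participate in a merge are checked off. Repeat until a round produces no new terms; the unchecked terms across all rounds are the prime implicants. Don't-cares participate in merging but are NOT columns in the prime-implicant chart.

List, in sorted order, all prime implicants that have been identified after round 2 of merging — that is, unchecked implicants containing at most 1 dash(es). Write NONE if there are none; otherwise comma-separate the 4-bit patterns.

[col 0] 0001*, 0010*, 0011*, 0110*, 1010*, 1011*, 1101*, 1111*
[col 1] -010*, -011*, 0-10, 00-1, 001-*, 1-11, 101-*, 11-1
[col 2] -01-
Prime implicants: -01-, 0-10, 00-1, 1-11, 11-1

0-10, 00-1, 1-11, 11-1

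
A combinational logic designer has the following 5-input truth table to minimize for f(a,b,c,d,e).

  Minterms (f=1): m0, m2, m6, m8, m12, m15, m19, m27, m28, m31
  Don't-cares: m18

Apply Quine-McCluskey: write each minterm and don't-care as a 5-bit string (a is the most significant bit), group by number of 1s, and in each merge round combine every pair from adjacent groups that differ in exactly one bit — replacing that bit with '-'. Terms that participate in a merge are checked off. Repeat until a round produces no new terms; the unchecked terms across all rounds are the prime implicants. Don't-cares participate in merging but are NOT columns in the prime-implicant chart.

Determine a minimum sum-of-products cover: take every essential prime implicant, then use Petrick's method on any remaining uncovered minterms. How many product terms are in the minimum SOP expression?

size-2^0 implicants → 00000(✓)  00010(✓)  00110(✓)  01000(✓)  01100(✓)  01111(✓)  10010(✓)  10011(✓)  11011(✓)  11100(✓)  11111(✓)
size-2^1 implicants → -0010  -1100  -1111  0-000  00-10  000-0  01-00  1-011  1001-  11-11
Unchecked terms (primes): -0010, -1100, -1111, 0-000, 00-10, 000-0, 01-00, 1-011, 1001-, 11-11
Minterm coverage:
  m0 ⊆ 0-000,000-0
  m2 ⊆ -0010,00-10,000-0
  m6 ⊆ 00-10 [E]
  m8 ⊆ 0-000,01-00
  m12 ⊆ -1100,01-00
  m15 ⊆ -1111 [E]
  m19 ⊆ 1-011,1001-
  m27 ⊆ 1-011,11-11
  m28 ⊆ -1100 [E]
  m31 ⊆ -1111,11-11
E = {-1100, -1111, 00-10}
Petrick residual → 0-000, 1-011
Cover = bcd'e' + bcde + a'c'd'e' + a'b'de' + ac'de  |cover|=5

5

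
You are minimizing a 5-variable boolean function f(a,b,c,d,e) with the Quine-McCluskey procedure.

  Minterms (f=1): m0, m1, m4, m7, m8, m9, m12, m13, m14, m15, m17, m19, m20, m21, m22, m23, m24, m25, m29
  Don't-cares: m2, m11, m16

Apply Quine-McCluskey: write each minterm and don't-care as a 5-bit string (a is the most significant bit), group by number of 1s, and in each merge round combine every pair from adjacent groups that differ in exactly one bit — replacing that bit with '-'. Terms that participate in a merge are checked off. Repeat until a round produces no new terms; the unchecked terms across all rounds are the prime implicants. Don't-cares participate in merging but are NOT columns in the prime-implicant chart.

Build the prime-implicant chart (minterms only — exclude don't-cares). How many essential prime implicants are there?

[col 0] 00000*, 00001*, 00010*, 00100*, 00111*, 01000*, 01001*, 01011*, 01100*, 01101*, 01110*, 01111*, 10000*, 10001*, 10011*, 10100*, 10101*, 10110*, 10111*, 11000*, 11001*, 11101*
[col 1] -0000*, -0001*, -0100*, -0111, -1000*, -1001*, -1101*, 0-000*, 0-001*, 0-100*, 0-111, 00-00*, 000-0, 0000-*, 01-00*, 01-01*, 01-11*, 010-1*, 0100-*, 011-0*, 011-1*, 0110-*, 0111-*, 1-000*, 1-001*, 1-101*, 10-00*, 10-01*, 10-11*, 100-1*, 1000-*, 101-0*, 101-1*, 1010-*, 1011-*, 11-01*, 1100-*
[col 2] --000*, --001*, -0-00, -000-*, -1-01, -100-*, 0--00, 0-00-*, 01--1, 01-0-, 011--, 1--01, 1-00-*, 10--1, 10-0-, 101--
[col 3] --00-
Prime implicants: --00-, -0-00, -0111, -1-01, 0--00, 0-111, 000-0, 01--1, 01-0-, 011--, 1--01, 10--1, 10-0-, 101--
PI chart (minterm → PIs covering it):
  0 | --00-,-0-00,0--00,000-0
  1 | --00-  (sole → essential)
  4 | -0-00,0--00
  7 | -0111,0-111
  8 | --00-,0--00,01-0-
  9 | --00-,-1-01,01--1,01-0-
  12 | 0--00,01-0-,011--
  13 | -1-01,01--1,01-0-,011--
  14 | 011--  (sole → essential)
  15 | 0-111,01--1,011--
  17 | --00-,1--01,10--1,10-0-
  19 | 10--1  (sole → essential)
  20 | -0-00,10-0-,101--
  21 | 1--01,10--1,10-0-,101--
  22 | 101--  (sole → essential)
  23 | -0111,10--1,101--
  24 | --00-  (sole → essential)
  25 | --00-,-1-01,1--01
  29 | -1-01,1--01
Essential prime implicants: --00-, 011--, 10--1, 101--

4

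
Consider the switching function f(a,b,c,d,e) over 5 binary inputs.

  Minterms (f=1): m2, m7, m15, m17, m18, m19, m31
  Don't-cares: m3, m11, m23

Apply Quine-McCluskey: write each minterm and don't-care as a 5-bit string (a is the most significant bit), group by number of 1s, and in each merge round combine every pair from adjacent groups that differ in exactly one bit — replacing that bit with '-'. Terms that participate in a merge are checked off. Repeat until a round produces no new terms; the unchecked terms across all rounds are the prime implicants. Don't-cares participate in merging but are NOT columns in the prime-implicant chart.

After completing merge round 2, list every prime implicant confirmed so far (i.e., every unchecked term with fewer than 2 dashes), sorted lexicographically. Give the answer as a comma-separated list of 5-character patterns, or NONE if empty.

Round 0: 00010✓ 00011✓ 00111✓ 01011✓ 01111✓ 10001✓ 10010✓ 10011✓ 10111✓ 11111✓
Round 1: -0010✓ -0011✓ -0111✓ -1111✓ 0-011✓ 0-111✓ 00-11✓ 0001-✓ 01-11✓ 1-111✓ 10-11✓ 100-1 1001-✓
Round 2: --111 -0-11 -001- 0--11
PIs = {--111, -0-11, -001-, 0--11, 100-1}

100-1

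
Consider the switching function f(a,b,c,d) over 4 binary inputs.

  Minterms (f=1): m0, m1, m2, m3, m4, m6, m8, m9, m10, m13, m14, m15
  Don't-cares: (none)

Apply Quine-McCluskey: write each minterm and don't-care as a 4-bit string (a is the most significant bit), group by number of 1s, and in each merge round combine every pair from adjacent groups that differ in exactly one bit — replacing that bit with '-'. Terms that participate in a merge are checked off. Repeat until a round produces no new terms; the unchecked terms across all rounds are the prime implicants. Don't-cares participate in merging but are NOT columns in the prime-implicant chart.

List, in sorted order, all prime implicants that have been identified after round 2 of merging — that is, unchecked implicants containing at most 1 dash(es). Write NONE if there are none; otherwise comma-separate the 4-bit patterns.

[col 0] 0000*, 0001*, 0010*, 0011*, 0100*, 0110*, 1000*, 1001*, 1010*, 1101*, 1110*, 1111*
[col 1] -000*, -001*, -010*, -110*, 0-00*, 0-10*, 00-0*, 00-1*, 000-*, 001-*, 01-0*, 1-01, 1-10*, 10-0*, 100-*, 11-1, 111-
[col 2] --10, -0-0, -00-, 0--0, 00--
Prime implicants: --10, -0-0, -00-, 0--0, 00--, 1-01, 11-1, 111-

1-01, 11-1, 111-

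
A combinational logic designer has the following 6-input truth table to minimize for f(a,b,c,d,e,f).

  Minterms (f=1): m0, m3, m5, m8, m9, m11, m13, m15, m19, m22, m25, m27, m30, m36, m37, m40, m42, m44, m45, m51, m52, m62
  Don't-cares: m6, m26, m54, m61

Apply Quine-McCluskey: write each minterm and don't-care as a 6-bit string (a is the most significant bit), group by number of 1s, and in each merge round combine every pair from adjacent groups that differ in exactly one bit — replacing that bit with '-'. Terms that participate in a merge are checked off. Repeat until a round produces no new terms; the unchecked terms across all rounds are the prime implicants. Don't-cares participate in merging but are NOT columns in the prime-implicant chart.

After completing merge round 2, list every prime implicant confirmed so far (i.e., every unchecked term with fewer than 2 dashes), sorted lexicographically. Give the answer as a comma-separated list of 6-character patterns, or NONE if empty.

size-2^0 implicants → 000000(✓)  000011(✓)  000101(✓)  000110(✓)  001000(✓)  001001(✓)  001011(✓)  001101(✓)  001111(✓)  010011(✓)  010110(✓)  011001(✓)  011010(✓)  011011(✓)  011110(✓)  100100(✓)  100101(✓)  101000(✓)  101010(✓)  101100(✓)  101101(✓)  110011(✓)  110100(✓)  110110(✓)  111101(✓)  111110(✓)
size-2^1 implicants → -00101(✓)  -01000  -01101(✓)  -10011  -10110(✓)  -11110(✓)  0-0011(✓)  0-0110  0-1001(✓)  0-1011(✓)  00-000  00-011(✓)  00-101(✓)  001-01(✓)  001-11(✓)  0010-1(✓)  00100-  0011-1(✓)  01-011(✓)  01-110(✓)  011-10  0110-1(✓)  01101-  1-0100  1-1101  10-100(✓)  10-101(✓)  10010-(✓)  101-00  1010-0  10110-(✓)  11-110(✓)  1101-0
size-2^2 implicants → -0-101  -1-110  0--011  0-10-1  001--1  10-10-
Unchecked terms (primes): -0-101, -01000, -1-110, -10011, 0--011, 0-0110, 0-10-1, 00-000, 001--1, 00100-, 011-10, 01101-, 1-0100, 1-1101, 10-10-, 101-00, 1010-0, 1101-0

-01000, -10011, 0-0110, 00-000, 00100-, 011-10, 01101-, 1-0100, 1-1101, 101-00, 1010-0, 1101-0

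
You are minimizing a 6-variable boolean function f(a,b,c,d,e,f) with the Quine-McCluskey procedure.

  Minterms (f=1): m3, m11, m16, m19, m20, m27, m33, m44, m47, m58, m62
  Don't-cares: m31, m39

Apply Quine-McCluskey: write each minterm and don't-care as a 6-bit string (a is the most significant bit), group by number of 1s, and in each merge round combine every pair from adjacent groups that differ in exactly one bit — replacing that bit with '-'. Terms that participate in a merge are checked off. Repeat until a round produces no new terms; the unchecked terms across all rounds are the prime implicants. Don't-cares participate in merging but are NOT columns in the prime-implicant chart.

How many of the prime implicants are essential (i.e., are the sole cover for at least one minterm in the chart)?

6

[col 0] 000011*, 001011*, 010000*, 010011*, 010100*, 011011*, 011111*, 100001, 100111*, 101100, 101111*, 111010*, 111110*
[col 1] 0-0011*, 0-1011*, 00-011*, 01-011*, 010-00, 011-11, 10-111, 111-10
[col 2] 0--011
Prime implicants: 0--011, 010-00, 011-11, 10-111, 100001, 101100, 111-10
PI chart (minterm → PIs covering it):
  3 | 0--011  (sole → essential)
  11 | 0--011  (sole → essential)
  16 | 010-00  (sole → essential)
  19 | 0--011  (sole → essential)
  20 | 010-00  (sole → essential)
  27 | 0--011,011-11
  33 | 100001  (sole → essential)
  44 | 101100  (sole → essential)
  47 | 10-111  (sole → essential)
  58 | 111-10  (sole → essential)
  62 | 111-10  (sole → essential)
Essential prime implicants: 0--011, 010-00, 10-111, 100001, 101100, 111-10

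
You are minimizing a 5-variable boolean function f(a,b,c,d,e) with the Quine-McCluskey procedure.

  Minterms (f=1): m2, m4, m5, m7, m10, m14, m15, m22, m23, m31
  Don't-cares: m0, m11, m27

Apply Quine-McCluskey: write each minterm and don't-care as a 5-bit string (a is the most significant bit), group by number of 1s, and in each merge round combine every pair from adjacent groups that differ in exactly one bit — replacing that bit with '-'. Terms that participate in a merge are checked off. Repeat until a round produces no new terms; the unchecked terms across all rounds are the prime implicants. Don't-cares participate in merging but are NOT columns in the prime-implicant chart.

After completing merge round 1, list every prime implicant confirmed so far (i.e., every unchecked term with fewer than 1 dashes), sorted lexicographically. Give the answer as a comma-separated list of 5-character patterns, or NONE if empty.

NONE

[col 0] 00000*, 00010*, 00100*, 00101*, 00111*, 01010*, 01011*, 01110*, 01111*, 10110*, 10111*, 11011*, 11111*
[col 1] -0111*, -1011*, -1111*, 0-010, 0-111*, 00-00, 000-0, 001-1, 0010-, 01-10*, 01-11*, 0101-*, 0111-*, 1-111*, 1011-, 11-11*
[col 2] --111, -1-11, 01-1-
Prime implicants: --111, -1-11, 0-010, 00-00, 000-0, 001-1, 0010-, 01-1-, 1011-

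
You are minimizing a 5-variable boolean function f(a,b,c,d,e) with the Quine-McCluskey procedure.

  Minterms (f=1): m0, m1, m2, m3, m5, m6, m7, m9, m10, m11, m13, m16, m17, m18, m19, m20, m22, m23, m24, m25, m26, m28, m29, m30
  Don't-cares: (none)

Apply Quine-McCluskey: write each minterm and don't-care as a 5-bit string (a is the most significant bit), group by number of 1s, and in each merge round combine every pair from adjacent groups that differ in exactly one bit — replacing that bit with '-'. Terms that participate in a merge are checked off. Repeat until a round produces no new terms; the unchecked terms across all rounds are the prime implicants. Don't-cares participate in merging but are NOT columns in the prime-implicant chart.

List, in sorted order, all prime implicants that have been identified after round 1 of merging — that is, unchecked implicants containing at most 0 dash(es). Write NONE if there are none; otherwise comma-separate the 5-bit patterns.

NONE

[col 0] 00000*, 00001*, 00010*, 00011*, 00101*, 00110*, 00111*, 01001*, 01010*, 01011*, 01101*, 10000*, 10001*, 10010*, 10011*, 10100*, 10110*, 10111*, 11000*, 11001*, 11010*, 11100*, 11101*, 11110*
[col 1] -0000*, -0001*, -0010*, -0011*, -0110*, -0111*, -1001*, -1010*, -1101*, 0-001*, 0-010*, 0-011*, 0-101*, 00-01*, 00-10*, 00-11*, 000-0*, 000-1*, 0000-*, 0001-*, 001-1*, 0011-*, 01-01*, 010-1*, 0101-*, 1-000*, 1-001*, 1-010*, 1-100*, 1-110*, 10-00*, 10-10*, 10-11*, 100-0*, 100-1*, 1000-*, 1001-*, 101-0*, 1011-*, 11-00*, 11-01*, 11-10*, 110-0*, 1100-*, 111-0*, 1110-*
[col 2] --001, --010, -0-10*, -0-11*, -00-0*, -00-1*, -000-*, -001-*, -011-*, -1-01, 0--01, 0-0-1, 0-01-, 00--1, 00-1-*, 000--*, 1--00*, 1--10*, 1-0-0*, 1-00-, 1-1-0*, 10--0*, 10-1-*, 100--*, 11--0*, 11-0-
[col 3] -0-1-, -00--, 1---0
Prime implicants: --001, --010, -0-1-, -00--, -1-01, 0--01, 0-0-1, 0-01-, 00--1, 1---0, 1-00-, 11-0-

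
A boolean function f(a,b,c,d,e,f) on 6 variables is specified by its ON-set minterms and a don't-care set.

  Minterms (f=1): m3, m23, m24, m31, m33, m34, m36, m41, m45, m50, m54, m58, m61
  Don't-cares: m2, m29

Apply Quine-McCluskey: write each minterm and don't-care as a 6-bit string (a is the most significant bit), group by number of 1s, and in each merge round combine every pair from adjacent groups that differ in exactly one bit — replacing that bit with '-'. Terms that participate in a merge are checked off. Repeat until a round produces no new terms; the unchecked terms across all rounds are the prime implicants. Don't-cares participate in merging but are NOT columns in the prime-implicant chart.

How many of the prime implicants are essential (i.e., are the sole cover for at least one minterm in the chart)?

7

size-2^0 implicants → 000010(✓)  000011(✓)  010111(✓)  011000  011101(✓)  011111(✓)  100001(✓)  100010(✓)  100100  101001(✓)  101101(✓)  110010(✓)  110110(✓)  111010(✓)  111101(✓)
size-2^1 implicants → -00010  -11101  00001-  01-111  0111-1  1-0010  1-1101  10-001  101-01  11-010  110-10
Unchecked terms (primes): -00010, -11101, 00001-, 01-111, 011000, 0111-1, 1-0010, 1-1101, 10-001, 100100, 101-01, 11-010, 110-10
Minterm coverage:
  m3 ⊆ 00001- [E]
  m23 ⊆ 01-111 [E]
  m24 ⊆ 011000 [E]
  m31 ⊆ 01-111,0111-1
  m33 ⊆ 10-001 [E]
  m34 ⊆ -00010,1-0010
  m36 ⊆ 100100 [E]
  m41 ⊆ 10-001,101-01
  m45 ⊆ 1-1101,101-01
  m50 ⊆ 1-0010,11-010,110-10
  m54 ⊆ 110-10 [E]
  m58 ⊆ 11-010 [E]
  m61 ⊆ -11101,1-1101
E = {00001-, 01-111, 011000, 10-001, 100100, 11-010, 110-10}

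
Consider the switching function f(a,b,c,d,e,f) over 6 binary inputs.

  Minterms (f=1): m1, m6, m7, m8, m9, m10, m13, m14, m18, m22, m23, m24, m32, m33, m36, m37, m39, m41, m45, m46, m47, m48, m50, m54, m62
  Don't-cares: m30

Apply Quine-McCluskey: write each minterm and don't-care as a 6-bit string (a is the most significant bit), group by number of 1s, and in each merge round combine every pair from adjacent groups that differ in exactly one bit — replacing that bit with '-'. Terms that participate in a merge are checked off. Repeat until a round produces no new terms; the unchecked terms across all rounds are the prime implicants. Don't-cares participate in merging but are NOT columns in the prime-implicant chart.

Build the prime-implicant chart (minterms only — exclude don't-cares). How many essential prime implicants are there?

6

size-2^0 implicants → 000001(✓)  000110(✓)  000111(✓)  001000(✓)  001001(✓)  001010(✓)  001101(✓)  001110(✓)  010010(✓)  010110(✓)  010111(✓)  011000(✓)  011110(✓)  100000(✓)  100001(✓)  100100(✓)  100101(✓)  100111(✓)  101001(✓)  101101(✓)  101110(✓)  101111(✓)  110000(✓)  110010(✓)  110110(✓)  111110(✓)
size-2^1 implicants → -00001(✓)  -00111  -01001(✓)  -01101(✓)  -01110(✓)  -10010(✓)  -10110(✓)  -11110(✓)  0-0110(✓)  0-0111(✓)  0-1000  0-1110(✓)  00-001(✓)  00-110(✓)  00011-(✓)  001-01(✓)  001-10  0010-0  00100-  01-110(✓)  010-10(✓)  01011-(✓)  1-0000  1-1110(✓)  10-001(✓)  10-101(✓)  10-111(✓)  100-00(✓)  100-01(✓)  10000-(✓)  1001-1(✓)  10010-(✓)  101-01(✓)  1011-1(✓)  10111-  11-110(✓)  110-10(✓)  1100-0
size-2^2 implicants → --1110  -0-001  -01-01  -1-110  -10-10  0--110  0-011-  10--01  10-1-1  100-0-
Unchecked terms (primes): --1110, -0-001, -00111, -01-01, -1-110, -10-10, 0--110, 0-011-, 0-1000, 001-10, 0010-0, 00100-, 1-0000, 10--01, 10-1-1, 100-0-, 10111-, 1100-0
Minterm coverage:
  m1 ⊆ -0-001 [E]
  m6 ⊆ 0--110,0-011-
  m7 ⊆ -00111,0-011-
  m8 ⊆ 0-1000,0010-0,00100-
  m9 ⊆ -0-001,-01-01,00100-
  m10 ⊆ 001-10,0010-0
  m13 ⊆ -01-01 [E]
  m14 ⊆ --1110,0--110,001-10
  m18 ⊆ -10-10 [E]
  m22 ⊆ -1-110,-10-10,0--110,0-011-
  m23 ⊆ 0-011- [E]
  m24 ⊆ 0-1000 [E]
  m32 ⊆ 1-0000,100-0-
  m33 ⊆ -0-001,10--01,100-0-
  m36 ⊆ 100-0- [E]
  m37 ⊆ 10--01,10-1-1,100-0-
  m39 ⊆ -00111,10-1-1
  m41 ⊆ -0-001,-01-01,10--01
  m45 ⊆ -01-01,10--01,10-1-1
  m46 ⊆ --1110,10111-
  m47 ⊆ 10-1-1,10111-
  m48 ⊆ 1-0000,1100-0
  m50 ⊆ -10-10,1100-0
  m54 ⊆ -1-110,-10-10
  m62 ⊆ --1110,-1-110
E = {-0-001, -01-01, -10-10, 0-011-, 0-1000, 100-0-}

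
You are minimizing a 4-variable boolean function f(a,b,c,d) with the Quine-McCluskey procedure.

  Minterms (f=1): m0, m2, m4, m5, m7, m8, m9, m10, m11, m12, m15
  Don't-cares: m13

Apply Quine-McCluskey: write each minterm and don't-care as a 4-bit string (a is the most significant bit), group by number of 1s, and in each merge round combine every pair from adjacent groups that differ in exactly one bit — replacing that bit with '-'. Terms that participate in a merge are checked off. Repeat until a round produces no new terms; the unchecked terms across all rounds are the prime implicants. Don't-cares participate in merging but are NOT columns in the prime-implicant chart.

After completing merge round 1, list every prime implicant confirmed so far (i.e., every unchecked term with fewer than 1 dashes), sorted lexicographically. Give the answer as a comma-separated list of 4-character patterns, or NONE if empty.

size-2^0 implicants → 0000(✓)  0010(✓)  0100(✓)  0101(✓)  0111(✓)  1000(✓)  1001(✓)  1010(✓)  1011(✓)  1100(✓)  1101(✓)  1111(✓)
size-2^1 implicants → -000(✓)  -010(✓)  -100(✓)  -101(✓)  -111(✓)  0-00(✓)  00-0(✓)  01-1(✓)  010-(✓)  1-00(✓)  1-01(✓)  1-11(✓)  10-0(✓)  10-1(✓)  100-(✓)  101-(✓)  11-1(✓)  110-(✓)
size-2^2 implicants → --00  -0-0  -1-1  -10-  1--1  1-0-  10--
Unchecked terms (primes): --00, -0-0, -1-1, -10-, 1--1, 1-0-, 10--

NONE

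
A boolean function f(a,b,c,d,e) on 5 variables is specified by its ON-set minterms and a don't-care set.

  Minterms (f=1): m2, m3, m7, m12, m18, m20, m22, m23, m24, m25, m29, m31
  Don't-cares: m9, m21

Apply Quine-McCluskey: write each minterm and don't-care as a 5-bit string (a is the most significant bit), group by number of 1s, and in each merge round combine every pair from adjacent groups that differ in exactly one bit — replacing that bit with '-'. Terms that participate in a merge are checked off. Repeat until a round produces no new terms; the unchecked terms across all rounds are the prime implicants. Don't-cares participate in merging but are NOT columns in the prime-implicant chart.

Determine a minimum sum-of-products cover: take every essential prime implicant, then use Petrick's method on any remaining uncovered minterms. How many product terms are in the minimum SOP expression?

6

[col 0] 00010*, 00011*, 00111*, 01001*, 01100, 10010*, 10100*, 10101*, 10110*, 10111*, 11000*, 11001*, 11101*, 11111*
[col 1] -0010, -0111, -1001, 00-11, 0001-, 1-101*, 1-111*, 10-10, 101-0*, 101-1*, 1010-*, 1011-*, 11-01, 1100-, 111-1*
[col 2] 1-1-1, 101--
Prime implicants: -0010, -0111, -1001, 00-11, 0001-, 01100, 1-1-1, 10-10, 101--, 11-01, 1100-
PI chart (minterm → PIs covering it):
  2 | -0010,0001-
  3 | 00-11,0001-
  7 | -0111,00-11
  12 | 01100  (sole → essential)
  18 | -0010,10-10
  20 | 101--  (sole → essential)
  22 | 10-10,101--
  23 | -0111,1-1-1,101--
  24 | 1100-  (sole → essential)
  25 | -1001,11-01,1100-
  29 | 1-1-1,11-01
  31 | 1-1-1  (sole → essential)
Essential prime implicants: 01100, 1-1-1, 101--, 1100-
Petrick residual → -0010, 00-11
Minimum SOP uses 6 PIs: b'c'de' + a'b'de + a'bcd'e' + ace + ab'c + abc'd'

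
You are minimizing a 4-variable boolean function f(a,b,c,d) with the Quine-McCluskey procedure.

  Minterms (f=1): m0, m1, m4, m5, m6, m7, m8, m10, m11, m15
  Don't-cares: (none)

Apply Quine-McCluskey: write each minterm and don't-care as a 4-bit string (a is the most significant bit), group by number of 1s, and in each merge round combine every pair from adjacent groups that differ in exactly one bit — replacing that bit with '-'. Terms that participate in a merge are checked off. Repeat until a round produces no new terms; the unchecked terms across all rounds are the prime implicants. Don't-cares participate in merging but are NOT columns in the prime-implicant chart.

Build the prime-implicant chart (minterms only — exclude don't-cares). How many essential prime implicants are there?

[col 0] 0000*, 0001*, 0100*, 0101*, 0110*, 0111*, 1000*, 1010*, 1011*, 1111*
[col 1] -000, -111, 0-00*, 0-01*, 000-*, 01-0*, 01-1*, 010-*, 011-*, 1-11, 10-0, 101-
[col 2] 0-0-, 01--
Prime implicants: -000, -111, 0-0-, 01--, 1-11, 10-0, 101-
PI chart (minterm → PIs covering it):
  0 | -000,0-0-
  1 | 0-0-  (sole → essential)
  4 | 0-0-,01--
  5 | 0-0-,01--
  6 | 01--  (sole → essential)
  7 | -111,01--
  8 | -000,10-0
  10 | 10-0,101-
  11 | 1-11,101-
  15 | -111,1-11
Essential prime implicants: 0-0-, 01--

2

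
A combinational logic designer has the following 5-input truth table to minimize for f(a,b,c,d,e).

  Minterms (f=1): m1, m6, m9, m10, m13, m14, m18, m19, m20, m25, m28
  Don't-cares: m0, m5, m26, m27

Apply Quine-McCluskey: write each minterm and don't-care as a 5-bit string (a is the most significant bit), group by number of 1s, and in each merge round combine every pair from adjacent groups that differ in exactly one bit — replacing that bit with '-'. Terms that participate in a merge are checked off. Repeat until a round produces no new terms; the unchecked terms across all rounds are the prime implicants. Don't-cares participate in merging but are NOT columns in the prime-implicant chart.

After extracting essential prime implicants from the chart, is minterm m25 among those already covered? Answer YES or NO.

[col 0] 00000*, 00001*, 00101*, 00110*, 01001*, 01010*, 01101*, 01110*, 10010*, 10011*, 10100*, 11001*, 11010*, 11011*, 11100*
[col 1] -1001, -1010, 0-001*, 0-101*, 0-110, 00-01*, 0000-, 01-01*, 01-10, 1-010*, 1-011*, 1-100, 1001-*, 110-1, 1101-*
[col 2] 0--01, 1-01-
Prime implicants: -1001, -1010, 0--01, 0-110, 0000-, 01-10, 1-01-, 1-100, 110-1
PI chart (minterm → PIs covering it):
  1 | 0--01,0000-
  6 | 0-110  (sole → essential)
  9 | -1001,0--01
  10 | -1010,01-10
  13 | 0--01  (sole → essential)
  14 | 0-110,01-10
  18 | 1-01-  (sole → essential)
  19 | 1-01-  (sole → essential)
  20 | 1-100  (sole → essential)
  25 | -1001,110-1
  28 | 1-100  (sole → essential)
Essential prime implicants: 0--01, 0-110, 1-01-, 1-100

NO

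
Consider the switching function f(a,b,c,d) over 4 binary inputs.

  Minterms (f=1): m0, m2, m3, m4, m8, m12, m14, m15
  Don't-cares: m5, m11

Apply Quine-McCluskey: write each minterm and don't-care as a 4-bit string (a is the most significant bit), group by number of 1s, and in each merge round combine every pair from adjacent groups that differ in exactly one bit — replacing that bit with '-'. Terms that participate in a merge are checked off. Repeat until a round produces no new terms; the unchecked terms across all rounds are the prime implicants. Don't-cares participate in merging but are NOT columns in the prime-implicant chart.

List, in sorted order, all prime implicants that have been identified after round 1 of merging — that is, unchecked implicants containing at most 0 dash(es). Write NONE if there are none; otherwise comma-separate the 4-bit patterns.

Round 0: 0000✓ 0010✓ 0011✓ 0100✓ 0101✓ 1000✓ 1011✓ 1100✓ 1110✓ 1111✓
Round 1: -000✓ -011 -100✓ 0-00✓ 00-0 001- 010- 1-00✓ 1-11 11-0 111-
Round 2: --00
PIs = {--00, -011, 00-0, 001-, 010-, 1-11, 11-0, 111-}

NONE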